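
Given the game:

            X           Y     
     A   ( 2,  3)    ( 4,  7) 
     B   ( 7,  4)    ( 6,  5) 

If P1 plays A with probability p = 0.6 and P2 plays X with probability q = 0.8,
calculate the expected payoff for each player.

E[P1] = 4.16, E[P2] = 3.96

Work:
E[P1] = p·q·π₁(A,X) + p·(1-q)·π₁(A,Y) + (1-p)·q·π₁(B,X) + (1-p)·(1-q)·π₁(B,Y)
= 0.6·0.8·2 + 0.6·0.2·4 + 0.4·0.8·7 + 0.4·0.2·6
= 4.16

E[P2] = 3.96 (similar calculation)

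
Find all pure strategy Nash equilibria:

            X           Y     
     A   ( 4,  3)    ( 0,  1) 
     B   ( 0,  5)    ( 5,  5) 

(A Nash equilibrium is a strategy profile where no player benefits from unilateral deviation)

Nash equilibrium: (A, X), (B, Y)

Work:
Best responses:
  P1 vs X: payoffs [4, 0] → best response A (payoff 4)
  P1 vs Y: payoffs [0, 5] → best response B (payoff 5)
  P2 vs A: payoffs [3, 1] → best response X (payoff 3)
  P2 vs B: payoffs [5, 5] → best response X/Y (payoff 5)
Mutual best responses: (A,X), (B,Y) → Nash equilibria.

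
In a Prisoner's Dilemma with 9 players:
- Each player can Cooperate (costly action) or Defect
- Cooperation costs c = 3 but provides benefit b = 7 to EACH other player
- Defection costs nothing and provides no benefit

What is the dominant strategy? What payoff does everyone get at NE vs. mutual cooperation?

Dominant: Defect; NE payoff = 0; Coop payoff = 53

Work:
Defect dominates (saves cost c = 3, benefit to others is external)
NE: All defect → everyone gets 0
If all cooperate: each receives (8)×7 - 3 = 53
Social dilemma: 53 > 0 but NE gives 0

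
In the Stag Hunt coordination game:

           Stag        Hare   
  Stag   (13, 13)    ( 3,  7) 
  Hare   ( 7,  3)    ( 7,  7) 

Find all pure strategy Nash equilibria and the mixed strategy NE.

Pure NE: (Stag, Stag) and (Hare, Hare); Mixed NE: p = 0.4, q = 0.4

Work:
Check pure NE:
(Stag, Stag): (13, 13) - no unilateral deviation beneficial
(Hare, Hare): (7, 7) - no unilateral deviation beneficial
Mixed NE: P1 plays Stag with p = 0.4, P2 plays Stag with q = 0.4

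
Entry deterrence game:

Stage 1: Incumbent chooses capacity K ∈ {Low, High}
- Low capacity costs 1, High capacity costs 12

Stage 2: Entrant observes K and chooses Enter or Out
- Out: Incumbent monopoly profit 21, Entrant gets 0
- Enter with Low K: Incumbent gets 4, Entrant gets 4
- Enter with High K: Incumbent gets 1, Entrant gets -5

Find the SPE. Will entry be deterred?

SPE: (High, Enter|Low, Out|High); Entry deterred. Incumbent net profit = 9

Work:
After Low K: Entrant enters (4 > 0)
After High K: Entrant stays out (-5 < 0)
Incumbent: Low → 4−1=3, High → 21−12=9
Incumbent chooses High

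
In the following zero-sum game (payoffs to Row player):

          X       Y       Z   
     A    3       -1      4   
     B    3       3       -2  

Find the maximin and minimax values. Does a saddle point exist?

Maximin = -1, Minimax = 3, Saddle: False

Work:
Row minimums: [-1, -2] → maximin = -1
Column maximums: [3, 3, 4] → minimax = 3
No saddle point (maximin ≠ minimax). Mixed strategy needed.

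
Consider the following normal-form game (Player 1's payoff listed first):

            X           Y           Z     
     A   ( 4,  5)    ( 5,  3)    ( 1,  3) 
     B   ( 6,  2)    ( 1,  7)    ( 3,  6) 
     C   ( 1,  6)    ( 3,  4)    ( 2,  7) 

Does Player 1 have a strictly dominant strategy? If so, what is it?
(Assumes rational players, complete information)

No strictly dominant strategy exists for Player 1

Work:
A strategy strictly dominates another if it gives a strictly higher payoff against every opponent action. Compare each pair of P1's strategies column-by-column:
  A vs B: [4 vs 6, 5 vs 1, 1 vs 3] → A does not strictly dominate B (column X: 4 ≤ 6)
  A vs C: [4 vs 1, 5 vs 3, 1 vs 2] → A does not strictly dominate C (column Z: 1 ≤ 2)
  B vs A: [6 vs 4, 1 vs 5, 3 vs 1] → B does not strictly dominate A (column Y: 1 ≤ 5)
  B vs C: [6 vs 1, 1 vs 3, 3 vs 2] → B does not strictly dominate C (column Y: 1 ≤ 3)
  C vs A: [1 vs 4, 3 vs 5, 2 vs 1] → C does not strictly dominate A (column X: 1 ≤ 4)
  C vs B: [1 vs 6, 3 vs 1, 2 vs 3] → C does not strictly dominate B (column X: 1 ≤ 6)
No single strategy strictly dominates all others → no strictly dominant strategy.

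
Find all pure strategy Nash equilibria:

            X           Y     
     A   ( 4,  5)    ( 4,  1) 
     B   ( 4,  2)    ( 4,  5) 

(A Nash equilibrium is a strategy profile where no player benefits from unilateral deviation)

Nash equilibrium: (A, X), (B, Y)

Work:
Best responses:
  P1 vs X: payoffs [4, 4] → best response A/B (payoff 4)
  P1 vs Y: payoffs [4, 4] → best response A/B (payoff 4)
  P2 vs A: payoffs [5, 1] → best response X (payoff 5)
  P2 vs B: payoffs [2, 5] → best response Y (payoff 5)
Mutual best responses: (A,X), (B,Y) → Nash equilibria.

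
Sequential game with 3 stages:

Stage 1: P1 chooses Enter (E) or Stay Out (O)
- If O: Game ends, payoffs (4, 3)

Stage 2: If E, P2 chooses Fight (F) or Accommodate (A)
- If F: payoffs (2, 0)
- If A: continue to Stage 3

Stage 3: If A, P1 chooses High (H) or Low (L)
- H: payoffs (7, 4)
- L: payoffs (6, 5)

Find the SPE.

SPE: (E, A, H); Outcome (7, 4)

Work:
Stage 3: P1 chooses H (7 vs 6)
Stage 2: P2: F->0, A->4 (anticipating H). Choose A
Stage 1: P1: O->4, E->7 (anticipating A, H). Choose E
SPE path: E -> A -> H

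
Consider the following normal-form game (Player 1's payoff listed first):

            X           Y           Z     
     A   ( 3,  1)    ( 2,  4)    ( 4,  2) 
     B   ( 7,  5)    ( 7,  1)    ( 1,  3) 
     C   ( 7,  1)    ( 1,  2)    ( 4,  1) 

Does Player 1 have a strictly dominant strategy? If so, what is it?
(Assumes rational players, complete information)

No strictly dominant strategy exists for Player 1

Work:
A strategy strictly dominates another if it gives a strictly higher payoff against every opponent action. Compare each pair of P1's strategies column-by-column:
  A vs B: [3 vs 7, 2 vs 7, 4 vs 1] → A does not strictly dominate B (column X: 3 ≤ 7)
  A vs C: [3 vs 7, 2 vs 1, 4 vs 4] → A does not strictly dominate C (column X: 3 ≤ 7)
  B vs A: [7 vs 3, 7 vs 2, 1 vs 4] → B does not strictly dominate A (column Z: 1 ≤ 4)
  B vs C: [7 vs 7, 7 vs 1, 1 vs 4] → B does not strictly dominate C (column X: 7 ≤ 7)
  C vs A: [7 vs 3, 1 vs 2, 4 vs 4] → C does not strictly dominate A (column Y: 1 ≤ 2)
  C vs B: [7 vs 7, 1 vs 7, 4 vs 1] → C does not strictly dominate B (column X: 7 ≤ 7)
No single strategy strictly dominates all others → no strictly dominant strategy.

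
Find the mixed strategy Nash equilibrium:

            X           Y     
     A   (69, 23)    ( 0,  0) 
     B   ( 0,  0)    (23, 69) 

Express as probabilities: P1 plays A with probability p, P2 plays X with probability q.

p = 0.75, q = 0.25

Work:
Find probabilities that make opponent indifferent:
P2 chooses q to make P1 indifferent between A and B
P1 chooses p to make P2 indifferent between X and Y
Mixed NE: P1 plays (A: 0.75, B: 0.25), P2 plays (X: 0.25, Y: 0.75)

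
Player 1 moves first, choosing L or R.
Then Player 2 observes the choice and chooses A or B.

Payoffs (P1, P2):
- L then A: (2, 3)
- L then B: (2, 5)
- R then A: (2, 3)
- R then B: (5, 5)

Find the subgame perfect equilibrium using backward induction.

P1 plays R, P2 plays B after L and B after R; Payoff (5, 5)

Work:
Backward induction:
After L: P2 chooses B → P1 gets 2
After R: P2 chooses B → P1 gets 5
P1 chooses R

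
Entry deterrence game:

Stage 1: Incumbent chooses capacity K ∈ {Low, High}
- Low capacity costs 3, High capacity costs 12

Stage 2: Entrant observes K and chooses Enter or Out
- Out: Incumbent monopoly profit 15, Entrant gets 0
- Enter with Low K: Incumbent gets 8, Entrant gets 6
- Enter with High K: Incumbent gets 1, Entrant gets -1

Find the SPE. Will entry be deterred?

SPE: (Low, Enter|Low, Out|High); Entry not deterred. Incumbent net profit = 5, Entrant gets 6

Work:
After Low K: Entrant enters (6 > 0)
After High K: Entrant stays out (-1 < 0)
Incumbent: Low → 8−3=5, High → 15−12=3
Incumbent chooses Low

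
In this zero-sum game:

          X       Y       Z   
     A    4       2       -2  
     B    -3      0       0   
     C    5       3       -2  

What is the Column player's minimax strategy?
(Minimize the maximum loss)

Column should play Z, value = 0

Work:
Column player minimizes Row's maximum payoff:
Column X: max payoff to Row = 5
Column Y: max payoff to Row = 3
Column Z: max payoff to Row = 0
Minimum is 0, achieved by column Z.
Minimax strategy: Z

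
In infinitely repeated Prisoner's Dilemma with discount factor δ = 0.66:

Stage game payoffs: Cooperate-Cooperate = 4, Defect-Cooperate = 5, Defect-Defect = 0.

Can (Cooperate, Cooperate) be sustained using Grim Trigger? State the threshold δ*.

δ* = 0.2; since δ = 0.66 ≥ 0.2, cooperation can be sustained

Work:
For Grim Trigger:
Cooperate forever: 4/(1-δ)
Defect then punished: 5 + 0·δ/(1-δ)
Need: 4/(1-δ) ≥ 5 + 0·δ/(1-δ)
Solving: δ ≥ (T-R)/(T-P) = (5-4)/(5-0) = 0.2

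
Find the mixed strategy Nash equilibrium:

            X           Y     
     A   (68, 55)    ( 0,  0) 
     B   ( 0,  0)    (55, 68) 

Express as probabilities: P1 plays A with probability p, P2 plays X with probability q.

p = 0.5528, q = 0.4472

Work:
Find probabilities that make opponent indifferent:
P2 chooses q to make P1 indifferent between A and B
P1 chooses p to make P2 indifferent between X and Y
Mixed NE: P1 plays (A: 0.5528, B: 0.4472), P2 plays (X: 0.4472, Y: 0.5528)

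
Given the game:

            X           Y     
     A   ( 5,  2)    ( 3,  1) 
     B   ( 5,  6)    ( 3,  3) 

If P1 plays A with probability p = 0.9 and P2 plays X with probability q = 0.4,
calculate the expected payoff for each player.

E[P1] = 3.8, E[P2] = 1.68

Work:
E[P1] = p·q·π₁(A,X) + p·(1-q)·π₁(A,Y) + (1-p)·q·π₁(B,X) + (1-p)·(1-q)·π₁(B,Y)
= 0.9·0.4·5 + 0.9·0.6·3 + 0.1·0.4·5 + 0.1·0.6·3
= 3.8

E[P2] = 1.68 (similar calculation)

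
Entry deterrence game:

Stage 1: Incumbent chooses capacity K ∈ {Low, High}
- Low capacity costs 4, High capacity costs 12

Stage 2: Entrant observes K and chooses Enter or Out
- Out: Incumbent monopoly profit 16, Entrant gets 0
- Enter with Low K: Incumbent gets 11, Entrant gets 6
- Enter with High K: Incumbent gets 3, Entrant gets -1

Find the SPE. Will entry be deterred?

SPE: (Low, Enter|Low, Out|High); Entry not deterred. Incumbent net profit = 7, Entrant gets 6

Work:
After Low K: Entrant enters (6 > 0)
After High K: Entrant stays out (-1 < 0)
Incumbent: Low → 11−4=7, High → 16−12=4
Incumbent chooses Low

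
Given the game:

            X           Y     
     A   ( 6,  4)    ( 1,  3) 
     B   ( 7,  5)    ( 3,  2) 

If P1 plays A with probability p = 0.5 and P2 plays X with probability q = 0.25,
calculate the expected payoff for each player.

E[P1] = 3.125, E[P2] = 3.0

Work:
E[P1] = p·q·π₁(A,X) + p·(1-q)·π₁(A,Y) + (1-p)·q·π₁(B,X) + (1-p)·(1-q)·π₁(B,Y)
= 0.5·0.25·6 + 0.5·0.75·1 + 0.5·0.25·7 + 0.5·0.75·3
= 3.125

E[P2] = 3.0 (similar calculation)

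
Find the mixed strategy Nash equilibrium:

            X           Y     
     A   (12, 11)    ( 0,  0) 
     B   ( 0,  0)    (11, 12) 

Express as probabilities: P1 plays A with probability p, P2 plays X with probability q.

p = 0.5217, q = 0.4783

Work:
Find probabilities that make opponent indifferent:
P2 chooses q to make P1 indifferent between A and B
P1 chooses p to make P2 indifferent between X and Y
Mixed NE: P1 plays (A: 0.5217, B: 0.4783), P2 plays (X: 0.4783, Y: 0.5217)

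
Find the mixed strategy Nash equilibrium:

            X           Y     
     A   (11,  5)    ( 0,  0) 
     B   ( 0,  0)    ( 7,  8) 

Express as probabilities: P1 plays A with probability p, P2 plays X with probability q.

p = 0.6154, q = 0.3889

Work:
Find probabilities that make opponent indifferent:
P2 chooses q to make P1 indifferent between A and B
P1 chooses p to make P2 indifferent between X and Y
Mixed NE: P1 plays (A: 0.6154, B: 0.3846), P2 plays (X: 0.3889, Y: 0.6111)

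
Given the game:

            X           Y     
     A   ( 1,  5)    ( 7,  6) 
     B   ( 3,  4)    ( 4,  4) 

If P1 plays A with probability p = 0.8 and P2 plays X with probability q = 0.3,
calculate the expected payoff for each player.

E[P1] = 4.9, E[P2] = 5.36

Work:
E[P1] = p·q·π₁(A,X) + p·(1-q)·π₁(A,Y) + (1-p)·q·π₁(B,X) + (1-p)·(1-q)·π₁(B,Y)
= 0.8·0.3·1 + 0.8·0.7·7 + 0.2·0.3·3 + 0.2·0.7·4
= 4.9

E[P2] = 5.36 (similar calculation)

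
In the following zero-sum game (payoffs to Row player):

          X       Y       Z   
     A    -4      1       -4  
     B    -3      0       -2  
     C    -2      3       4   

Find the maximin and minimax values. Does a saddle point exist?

Maximin = -2, Minimax = -2, Saddle: True

Work:
Row minimums: [-4, -3, -2] → maximin = -2
Column maximums: [-2, 3, 4] → minimax = -2
Saddle point exists! Game value = -2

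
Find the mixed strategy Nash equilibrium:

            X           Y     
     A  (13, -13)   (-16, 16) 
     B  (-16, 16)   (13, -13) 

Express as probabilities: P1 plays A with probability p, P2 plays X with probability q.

p = 0.5, q = 0.5

Work:
Find probabilities that make opponent indifferent:
P2 chooses q to make P1 indifferent between A and B
P1 chooses p to make P2 indifferent between X and Y
Mixed NE: P1 plays (A: 0.5, B: 0.5), P2 plays (X: 0.5, Y: 0.5)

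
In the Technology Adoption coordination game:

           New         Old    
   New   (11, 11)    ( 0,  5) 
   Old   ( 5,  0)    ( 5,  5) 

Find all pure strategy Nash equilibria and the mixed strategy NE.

Pure NE: (New, New) and (Old, Old); Mixed NE: p = 0.4545, q = 0.4545

Work:
Check pure NE:
(New, New): (11, 11) - no unilateral deviation beneficial
(Old, Old): (5, 5) - no unilateral deviation beneficial
Mixed NE: P1 plays New with p = 0.4545, P2 plays New with q = 0.4545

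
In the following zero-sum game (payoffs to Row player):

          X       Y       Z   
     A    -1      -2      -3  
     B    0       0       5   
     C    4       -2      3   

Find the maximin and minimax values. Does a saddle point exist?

Maximin = 0, Minimax = 0, Saddle: True

Work:
Row minimums: [-3, 0, -2] → maximin = 0
Column maximums: [4, 0, 5] → minimax = 0
Saddle point exists! Game value = 0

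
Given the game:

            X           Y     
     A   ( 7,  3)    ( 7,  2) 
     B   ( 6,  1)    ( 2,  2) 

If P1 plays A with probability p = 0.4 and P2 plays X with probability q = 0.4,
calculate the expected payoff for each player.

E[P1] = 4.96, E[P2] = 1.92

Work:
E[P1] = p·q·π₁(A,X) + p·(1-q)·π₁(A,Y) + (1-p)·q·π₁(B,X) + (1-p)·(1-q)·π₁(B,Y)
= 0.4·0.4·7 + 0.4·0.6·7 + 0.6·0.4·6 + 0.6·0.6·2
= 4.96

E[P2] = 1.92 (similar calculation)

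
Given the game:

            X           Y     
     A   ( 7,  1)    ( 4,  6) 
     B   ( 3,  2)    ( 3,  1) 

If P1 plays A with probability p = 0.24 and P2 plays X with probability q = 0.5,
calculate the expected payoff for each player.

E[P1] = 3.6, E[P2] = 1.98

Work:
E[P1] = p·q·π₁(A,X) + p·(1-q)·π₁(A,Y) + (1-p)·q·π₁(B,X) + (1-p)·(1-q)·π₁(B,Y)
= 0.24·0.5·7 + 0.24·0.5·4 + 0.76·0.5·3 + 0.76·0.5·3
= 3.6

E[P2] = 1.98 (similar calculation)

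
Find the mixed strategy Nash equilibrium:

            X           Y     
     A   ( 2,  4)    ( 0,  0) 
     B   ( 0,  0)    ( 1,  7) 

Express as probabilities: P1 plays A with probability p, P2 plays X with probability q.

p = 0.6364, q = 0.3333

Work:
Find probabilities that make opponent indifferent:
P2 chooses q to make P1 indifferent between A and B
P1 chooses p to make P2 indifferent between X and Y
Mixed NE: P1 plays (A: 0.6364, B: 0.3636), P2 plays (X: 0.3333, Y: 0.6667)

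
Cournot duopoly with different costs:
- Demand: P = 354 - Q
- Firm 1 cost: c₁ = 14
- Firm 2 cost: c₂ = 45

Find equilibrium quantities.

q₁* = 123.67, q₂* = 92.67

Work:
Reaction: q₁ = (354 - 14 - q₂)/2
Reaction: q₂ = (354 - 45 - q₁)/2
Solve simultaneously:
q₁* = (354 - 2×14 + 45)/3 = 123.67
q₂* = (354 - 2×45 + 14)/3 = 92.67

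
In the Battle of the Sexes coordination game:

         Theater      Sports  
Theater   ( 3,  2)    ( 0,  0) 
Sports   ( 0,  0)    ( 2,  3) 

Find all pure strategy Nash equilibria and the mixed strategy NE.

Pure NE: (Theater, Theater) and (Sports, Sports); Mixed NE: p = 0.6, q = 0.4

Work:
Check pure NE:
(Theater, Theater): (3, 2) - no unilateral deviation beneficial
(Sports, Sports): (2, 3) - no unilateral deviation beneficial
Mixed NE: P1 plays Theater with p = 0.6, P2 plays Theater with q = 0.4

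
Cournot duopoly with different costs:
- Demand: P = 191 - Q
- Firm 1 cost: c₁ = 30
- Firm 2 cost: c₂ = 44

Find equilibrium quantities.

q₁* = 58.33, q₂* = 44.33

Work:
Reaction: q₁ = (191 - 30 - q₂)/2
Reaction: q₂ = (191 - 44 - q₁)/2
Solve simultaneously:
q₁* = (191 - 2×30 + 44)/3 = 58.33
q₂* = (191 - 2×44 + 30)/3 = 44.33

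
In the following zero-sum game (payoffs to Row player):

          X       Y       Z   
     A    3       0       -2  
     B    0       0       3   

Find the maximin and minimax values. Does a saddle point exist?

Maximin = 0, Minimax = 0, Saddle: True

Work:
Row minimums: [-2, 0] → maximin = 0
Column maximums: [3, 0, 3] → minimax = 0
Saddle point exists! Game value = 0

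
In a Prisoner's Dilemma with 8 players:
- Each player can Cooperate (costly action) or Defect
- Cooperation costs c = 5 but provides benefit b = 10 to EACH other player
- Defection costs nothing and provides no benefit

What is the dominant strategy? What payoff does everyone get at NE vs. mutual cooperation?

Dominant: Defect; NE payoff = 0; Coop payoff = 65

Work:
Defect dominates (saves cost c = 5, benefit to others is external)
NE: All defect → everyone gets 0
If all cooperate: each receives (7)×10 - 5 = 65
Social dilemma: 65 > 0 but NE gives 0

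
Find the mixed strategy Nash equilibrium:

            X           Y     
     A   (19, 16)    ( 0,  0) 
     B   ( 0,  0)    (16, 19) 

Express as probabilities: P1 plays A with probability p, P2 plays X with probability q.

p = 0.5429, q = 0.4571

Work:
Find probabilities that make opponent indifferent:
P2 chooses q to make P1 indifferent between A and B
P1 chooses p to make P2 indifferent between X and Y
Mixed NE: P1 plays (A: 0.5429, B: 0.4571), P2 plays (X: 0.4571, Y: 0.5429)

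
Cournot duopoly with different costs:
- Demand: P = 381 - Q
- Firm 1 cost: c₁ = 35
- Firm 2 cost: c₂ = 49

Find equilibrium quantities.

q₁* = 120.0, q₂* = 106.0

Work:
Reaction: q₁ = (381 - 35 - q₂)/2
Reaction: q₂ = (381 - 49 - q₁)/2
Solve simultaneously:
q₁* = (381 - 2×35 + 49)/3 = 120.0
q₂* = (381 - 2×49 + 35)/3 = 106.0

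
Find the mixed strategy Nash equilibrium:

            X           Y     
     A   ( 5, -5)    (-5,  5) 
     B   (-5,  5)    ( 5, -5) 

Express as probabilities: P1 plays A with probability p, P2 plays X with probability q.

p = 0.5, q = 0.5

Work:
Find probabilities that make opponent indifferent:
P2 chooses q to make P1 indifferent between A and B
P1 chooses p to make P2 indifferent between X and Y
Mixed NE: P1 plays (A: 0.5, B: 0.5), P2 plays (X: 0.5, Y: 0.5)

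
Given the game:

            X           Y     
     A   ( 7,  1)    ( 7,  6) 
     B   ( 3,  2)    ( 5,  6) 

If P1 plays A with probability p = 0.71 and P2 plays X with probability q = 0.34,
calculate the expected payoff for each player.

E[P1] = 6.2228, E[P2] = 4.3986

Work:
E[P1] = p·q·π₁(A,X) + p·(1-q)·π₁(A,Y) + (1-p)·q·π₁(B,X) + (1-p)·(1-q)·π₁(B,Y)
= 0.71·0.34·7 + 0.71·0.66·7 + 0.29·0.34·3 + 0.29·0.66·5
= 6.2228

E[P2] = 4.3986 (similar calculation)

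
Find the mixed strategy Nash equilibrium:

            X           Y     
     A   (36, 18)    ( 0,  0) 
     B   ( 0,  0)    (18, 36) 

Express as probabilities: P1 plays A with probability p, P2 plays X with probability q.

p = 0.6667, q = 0.3333

Work:
Find probabilities that make opponent indifferent:
P2 chooses q to make P1 indifferent between A and B
P1 chooses p to make P2 indifferent between X and Y
Mixed NE: P1 plays (A: 0.6667, B: 0.3333), P2 plays (X: 0.3333, Y: 0.6667)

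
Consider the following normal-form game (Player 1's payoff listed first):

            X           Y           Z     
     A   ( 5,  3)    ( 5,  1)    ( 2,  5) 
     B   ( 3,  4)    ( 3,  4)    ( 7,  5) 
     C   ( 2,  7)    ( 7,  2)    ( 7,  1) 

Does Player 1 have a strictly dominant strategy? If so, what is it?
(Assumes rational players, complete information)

No strictly dominant strategy exists for Player 1

Work:
A strategy strictly dominates another if it gives a strictly higher payoff against every opponent action. Compare each pair of P1's strategies column-by-column:
  A vs B: [5 vs 3, 5 vs 3, 2 vs 7] → A does not strictly dominate B (column Z: 2 ≤ 7)
  A vs C: [5 vs 2, 5 vs 7, 2 vs 7] → A does not strictly dominate C (column Y: 5 ≤ 7)
  B vs A: [3 vs 5, 3 vs 5, 7 vs 2] → B does not strictly dominate A (column X: 3 ≤ 5)
  B vs C: [3 vs 2, 3 vs 7, 7 vs 7] → B does not strictly dominate C (column Y: 3 ≤ 7)
  C vs A: [2 vs 5, 7 vs 5, 7 vs 2] → C does not strictly dominate A (column X: 2 ≤ 5)
  C vs B: [2 vs 3, 7 vs 3, 7 vs 7] → C does not strictly dominate B (column X: 2 ≤ 3)
No single strategy strictly dominates all others → no strictly dominant strategy.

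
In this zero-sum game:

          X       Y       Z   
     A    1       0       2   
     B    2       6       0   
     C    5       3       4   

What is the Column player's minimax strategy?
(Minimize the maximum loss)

Column should play Z, value = 4

Work:
Column player minimizes Row's maximum payoff:
Column X: max payoff to Row = 5
Column Y: max payoff to Row = 6
Column Z: max payoff to Row = 4
Minimum is 4, achieved by column Z.
Minimax strategy: Z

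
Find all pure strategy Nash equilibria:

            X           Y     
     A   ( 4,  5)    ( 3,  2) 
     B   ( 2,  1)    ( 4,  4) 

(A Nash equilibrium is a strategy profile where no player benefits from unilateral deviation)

Nash equilibrium: (A, X), (B, Y)

Work:
Best responses:
  P1 vs X: payoffs [4, 2] → best response A (payoff 4)
  P1 vs Y: payoffs [3, 4] → best response B (payoff 4)
  P2 vs A: payoffs [5, 2] → best response X (payoff 5)
  P2 vs B: payoffs [1, 4] → best response Y (payoff 4)
Mutual best responses: (A,X), (B,Y) → Nash equilibria.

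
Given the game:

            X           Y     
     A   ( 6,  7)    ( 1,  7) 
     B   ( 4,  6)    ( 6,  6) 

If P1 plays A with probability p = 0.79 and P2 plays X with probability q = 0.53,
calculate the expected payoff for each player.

E[P1] = 3.9209, E[P2] = 6.79

Work:
E[P1] = p·q·π₁(A,X) + p·(1-q)·π₁(A,Y) + (1-p)·q·π₁(B,X) + (1-p)·(1-q)·π₁(B,Y)
= 0.79·0.53·6 + 0.79·0.47·1 + 0.21·0.53·4 + 0.21·0.47·6
= 3.9209

E[P2] = 6.79 (similar calculation)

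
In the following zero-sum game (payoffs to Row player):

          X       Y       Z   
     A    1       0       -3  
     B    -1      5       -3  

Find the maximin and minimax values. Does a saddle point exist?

Maximin = -3, Minimax = -3, Saddle: True

Work:
Row minimums: [-3, -3] → maximin = -3
Column maximums: [1, 5, -3] → minimax = -3
Saddle point exists! Game value = -3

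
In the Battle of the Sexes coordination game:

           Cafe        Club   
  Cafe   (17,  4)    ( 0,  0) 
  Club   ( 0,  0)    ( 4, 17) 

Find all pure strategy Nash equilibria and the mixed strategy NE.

Pure NE: (Cafe, Cafe) and (Club, Club); Mixed NE: p = 0.8095, q = 0.1905

Work:
Check pure NE:
(Cafe, Cafe): (17, 4) - no unilateral deviation beneficial
(Club, Club): (4, 17) - no unilateral deviation beneficial
Mixed NE: P1 plays Cafe with p = 0.8095, P2 plays Cafe with q = 0.1905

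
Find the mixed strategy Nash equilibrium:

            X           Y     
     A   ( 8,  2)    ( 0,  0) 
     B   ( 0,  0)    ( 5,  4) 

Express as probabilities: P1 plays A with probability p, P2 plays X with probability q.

p = 0.6667, q = 0.3846

Work:
Find probabilities that make opponent indifferent:
P2 chooses q to make P1 indifferent between A and B
P1 chooses p to make P2 indifferent between X and Y
Mixed NE: P1 plays (A: 0.6667, B: 0.3333), P2 plays (X: 0.3846, Y: 0.6154)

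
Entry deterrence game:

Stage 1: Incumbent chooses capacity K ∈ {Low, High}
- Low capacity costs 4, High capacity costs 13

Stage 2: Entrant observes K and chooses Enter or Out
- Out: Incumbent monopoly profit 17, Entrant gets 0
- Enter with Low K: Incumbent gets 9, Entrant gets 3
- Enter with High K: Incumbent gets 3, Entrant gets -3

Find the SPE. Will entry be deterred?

SPE: (Low, Enter|Low, Out|High); Entry not deterred. Incumbent net profit = 5, Entrant gets 3

Work:
After Low K: Entrant enters (3 > 0)
After High K: Entrant stays out (-3 < 0)
Incumbent: Low → 9−4=5, High → 17−13=4
Incumbent chooses Low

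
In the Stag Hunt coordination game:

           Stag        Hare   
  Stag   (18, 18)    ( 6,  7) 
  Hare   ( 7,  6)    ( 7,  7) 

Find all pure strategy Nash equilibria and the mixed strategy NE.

Pure NE: (Stag, Stag) and (Hare, Hare); Mixed NE: p = 0.0833, q = 0.0833

Work:
Check pure NE:
(Stag, Stag): (18, 18) - no unilateral deviation beneficial
(Hare, Hare): (7, 7) - no unilateral deviation beneficial
Mixed NE: P1 plays Stag with p = 0.0833, P2 plays Stag with q = 0.0833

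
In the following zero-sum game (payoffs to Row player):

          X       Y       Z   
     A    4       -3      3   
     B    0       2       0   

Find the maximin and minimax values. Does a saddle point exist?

Maximin = 0, Minimax = 2, Saddle: False

Work:
Row minimums: [-3, 0] → maximin = 0
Column maximums: [4, 2, 3] → minimax = 2
No saddle point (maximin ≠ minimax). Mixed strategy needed.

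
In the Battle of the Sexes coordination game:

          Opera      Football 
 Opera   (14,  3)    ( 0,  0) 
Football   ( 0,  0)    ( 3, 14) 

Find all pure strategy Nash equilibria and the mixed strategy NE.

Pure NE: (Opera, Opera) and (Football, Football); Mixed NE: p = 0.8235, q = 0.1765

Work:
Check pure NE:
(Opera, Opera): (14, 3) - no unilateral deviation beneficial
(Football, Football): (3, 14) - no unilateral deviation beneficial
Mixed NE: P1 plays Opera with p = 0.8235, P2 plays Opera with q = 0.1765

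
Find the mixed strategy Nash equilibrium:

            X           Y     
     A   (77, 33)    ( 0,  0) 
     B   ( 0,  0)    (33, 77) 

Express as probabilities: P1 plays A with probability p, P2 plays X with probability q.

p = 0.7, q = 0.3

Work:
Find probabilities that make opponent indifferent:
P2 chooses q to make P1 indifferent between A and B
P1 chooses p to make P2 indifferent between X and Y
Mixed NE: P1 plays (A: 0.7, B: 0.3), P2 plays (X: 0.3, Y: 0.7)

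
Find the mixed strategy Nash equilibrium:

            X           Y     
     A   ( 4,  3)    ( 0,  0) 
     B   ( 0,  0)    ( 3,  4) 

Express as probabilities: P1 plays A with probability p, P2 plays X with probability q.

p = 0.5714, q = 0.4286

Work:
Find probabilities that make opponent indifferent:
P2 chooses q to make P1 indifferent between A and B
P1 chooses p to make P2 indifferent between X and Y
Mixed NE: P1 plays (A: 0.5714, B: 0.4286), P2 plays (X: 0.4286, Y: 0.5714)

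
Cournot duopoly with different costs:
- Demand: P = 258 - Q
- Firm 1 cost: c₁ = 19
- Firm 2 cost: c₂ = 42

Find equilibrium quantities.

q₁* = 87.33, q₂* = 64.33

Work:
Reaction: q₁ = (258 - 19 - q₂)/2
Reaction: q₂ = (258 - 42 - q₁)/2
Solve simultaneously:
q₁* = (258 - 2×19 + 42)/3 = 87.33
q₂* = (258 - 2×42 + 19)/3 = 64.33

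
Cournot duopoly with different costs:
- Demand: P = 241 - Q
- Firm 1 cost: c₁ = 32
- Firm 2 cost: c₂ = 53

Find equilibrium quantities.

q₁* = 76.67, q₂* = 55.67

Work:
Reaction: q₁ = (241 - 32 - q₂)/2
Reaction: q₂ = (241 - 53 - q₁)/2
Solve simultaneously:
q₁* = (241 - 2×32 + 53)/3 = 76.67
q₂* = (241 - 2×53 + 32)/3 = 55.67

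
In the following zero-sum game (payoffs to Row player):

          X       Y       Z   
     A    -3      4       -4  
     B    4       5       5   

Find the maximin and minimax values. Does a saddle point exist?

Maximin = 4, Minimax = 4, Saddle: True

Work:
Row minimums: [-4, 4] → maximin = 4
Column maximums: [4, 5, 5] → minimax = 4
Saddle point exists! Game value = 4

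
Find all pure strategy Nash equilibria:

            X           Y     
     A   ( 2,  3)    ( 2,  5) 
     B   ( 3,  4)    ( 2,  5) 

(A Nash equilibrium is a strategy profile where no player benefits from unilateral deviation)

Nash equilibrium: (A, Y), (B, Y)

Work:
Best responses:
  P1 vs X: payoffs [2, 3] → best response B (payoff 3)
  P1 vs Y: payoffs [2, 2] → best response A/B (payoff 2)
  P2 vs A: payoffs [3, 5] → best response Y (payoff 5)
  P2 vs B: payoffs [4, 5] → best response Y (payoff 5)
Mutual best responses: (A,Y), (B,Y) → Nash equilibria.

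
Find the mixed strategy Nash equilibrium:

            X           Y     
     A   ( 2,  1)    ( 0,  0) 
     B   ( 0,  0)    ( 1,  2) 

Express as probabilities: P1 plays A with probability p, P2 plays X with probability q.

p = 0.6667, q = 0.3333

Work:
Find probabilities that make opponent indifferent:
P2 chooses q to make P1 indifferent between A and B
P1 chooses p to make P2 indifferent between X and Y
Mixed NE: P1 plays (A: 0.6667, B: 0.3333), P2 plays (X: 0.3333, Y: 0.6667)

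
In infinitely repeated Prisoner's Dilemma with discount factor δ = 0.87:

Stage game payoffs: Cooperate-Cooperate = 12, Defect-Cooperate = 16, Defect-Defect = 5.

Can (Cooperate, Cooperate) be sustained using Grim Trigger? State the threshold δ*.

δ* = 0.3636; since δ = 0.87 ≥ 0.3636, cooperation can be sustained

Work:
For Grim Trigger:
Cooperate forever: 12/(1-δ)
Defect then punished: 16 + 5·δ/(1-δ)
Need: 12/(1-δ) ≥ 16 + 5·δ/(1-δ)
Solving: δ ≥ (T-R)/(T-P) = (16-12)/(16-5) = 0.3636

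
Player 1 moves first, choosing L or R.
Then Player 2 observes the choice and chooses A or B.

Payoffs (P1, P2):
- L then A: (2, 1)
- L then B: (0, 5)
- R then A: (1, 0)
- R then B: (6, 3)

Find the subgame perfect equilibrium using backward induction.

P1 plays R, P2 plays B after L and B after R; Payoff (6, 3)

Work:
Backward induction:
After L: P2 chooses B → P1 gets 0
After R: P2 chooses B → P1 gets 6
P1 chooses R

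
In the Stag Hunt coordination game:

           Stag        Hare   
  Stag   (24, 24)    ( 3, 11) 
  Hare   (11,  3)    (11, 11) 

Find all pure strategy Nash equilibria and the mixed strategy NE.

Pure NE: (Stag, Stag) and (Hare, Hare); Mixed NE: p = 0.381, q = 0.381

Work:
Check pure NE:
(Stag, Stag): (24, 24) - no unilateral deviation beneficial
(Hare, Hare): (11, 11) - no unilateral deviation beneficial
Mixed NE: P1 plays Stag with p = 0.381, P2 plays Stag with q = 0.381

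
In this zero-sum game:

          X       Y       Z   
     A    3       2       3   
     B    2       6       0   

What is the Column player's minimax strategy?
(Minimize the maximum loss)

Column should play X or Z (all achieve the minimum), value = 3

Work:
Column player minimizes Row's maximum payoff:
Column X: max payoff to Row = 3
Column Y: max payoff to Row = 6
Column Z: max payoff to Row = 3
Minimum is 3, achieved by columns X, Z (tied).
Each of X or Z is a minimax strategy.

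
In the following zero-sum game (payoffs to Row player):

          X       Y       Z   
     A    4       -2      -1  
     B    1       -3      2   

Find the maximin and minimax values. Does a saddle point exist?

Maximin = -2, Minimax = -2, Saddle: True

Work:
Row minimums: [-2, -3] → maximin = -2
Column maximums: [4, -2, 2] → minimax = -2
Saddle point exists! Game value = -2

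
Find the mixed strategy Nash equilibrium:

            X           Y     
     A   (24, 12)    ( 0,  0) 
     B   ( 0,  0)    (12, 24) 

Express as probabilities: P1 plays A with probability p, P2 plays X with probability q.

p = 0.6667, q = 0.3333

Work:
Find probabilities that make opponent indifferent:
P2 chooses q to make P1 indifferent between A and B
P1 chooses p to make P2 indifferent between X and Y
Mixed NE: P1 plays (A: 0.6667, B: 0.3333), P2 plays (X: 0.3333, Y: 0.6667)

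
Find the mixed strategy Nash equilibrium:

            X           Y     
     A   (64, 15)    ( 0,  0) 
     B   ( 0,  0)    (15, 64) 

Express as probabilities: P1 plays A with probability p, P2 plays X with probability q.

p = 0.8101, q = 0.1899

Work:
Find probabilities that make opponent indifferent:
P2 chooses q to make P1 indifferent between A and B
P1 chooses p to make P2 indifferent between X and Y
Mixed NE: P1 plays (A: 0.8101, B: 0.1899), P2 plays (X: 0.1899, Y: 0.8101)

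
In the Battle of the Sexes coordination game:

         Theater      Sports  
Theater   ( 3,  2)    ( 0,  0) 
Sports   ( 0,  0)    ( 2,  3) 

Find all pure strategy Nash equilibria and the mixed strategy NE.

Pure NE: (Theater, Theater) and (Sports, Sports); Mixed NE: p = 0.6, q = 0.4

Work:
Check pure NE:
(Theater, Theater): (3, 2) - no unilateral deviation beneficial
(Sports, Sports): (2, 3) - no unilateral deviation beneficial
Mixed NE: P1 plays Theater with p = 0.6, P2 plays Theater with q = 0.4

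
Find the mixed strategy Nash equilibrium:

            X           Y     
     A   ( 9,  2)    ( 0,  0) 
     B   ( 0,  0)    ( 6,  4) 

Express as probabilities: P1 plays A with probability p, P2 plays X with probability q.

p = 0.6667, q = 0.4

Work:
Find probabilities that make opponent indifferent:
P2 chooses q to make P1 indifferent between A and B
P1 chooses p to make P2 indifferent between X and Y
Mixed NE: P1 plays (A: 0.6667, B: 0.3333), P2 plays (X: 0.4, Y: 0.6)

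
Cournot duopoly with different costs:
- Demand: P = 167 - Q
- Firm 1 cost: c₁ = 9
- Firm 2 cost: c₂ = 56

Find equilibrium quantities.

q₁* = 68.33, q₂* = 21.33

Work:
Reaction: q₁ = (167 - 9 - q₂)/2
Reaction: q₂ = (167 - 56 - q₁)/2
Solve simultaneously:
q₁* = (167 - 2×9 + 56)/3 = 68.33
q₂* = (167 - 2×56 + 9)/3 = 21.33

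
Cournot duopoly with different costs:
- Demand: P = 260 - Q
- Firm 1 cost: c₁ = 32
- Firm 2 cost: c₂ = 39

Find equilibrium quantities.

q₁* = 78.33, q₂* = 71.33

Work:
Reaction: q₁ = (260 - 32 - q₂)/2
Reaction: q₂ = (260 - 39 - q₁)/2
Solve simultaneously:
q₁* = (260 - 2×32 + 39)/3 = 78.33
q₂* = (260 - 2×39 + 32)/3 = 71.33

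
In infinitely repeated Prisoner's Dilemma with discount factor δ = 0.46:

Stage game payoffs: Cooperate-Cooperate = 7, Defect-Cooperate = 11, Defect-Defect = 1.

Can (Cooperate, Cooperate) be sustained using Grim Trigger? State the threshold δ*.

δ* = 0.4; since δ = 0.46 ≥ 0.4, cooperation can be sustained

Work:
For Grim Trigger:
Cooperate forever: 7/(1-δ)
Defect then punished: 11 + 1·δ/(1-δ)
Need: 7/(1-δ) ≥ 11 + 1·δ/(1-δ)
Solving: δ ≥ (T-R)/(T-P) = (11-7)/(11-1) = 0.4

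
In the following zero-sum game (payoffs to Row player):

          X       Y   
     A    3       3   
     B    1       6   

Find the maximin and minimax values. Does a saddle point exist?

Maximin = 3, Minimax = 3, Saddle: True

Work:
Row minimums: [3, 1] → maximin = 3
Column maximums: [3, 6] → minimax = 3
Saddle point exists! Game value = 3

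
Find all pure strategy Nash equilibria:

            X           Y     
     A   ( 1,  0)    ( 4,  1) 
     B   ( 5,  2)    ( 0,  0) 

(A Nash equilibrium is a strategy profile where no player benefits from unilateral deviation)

Nash equilibrium: (A, Y), (B, X)

Work:
Best responses:
  P1 vs X: payoffs [1, 5] → best response B (payoff 5)
  P1 vs Y: payoffs [4, 0] → best response A (payoff 4)
  P2 vs A: payoffs [0, 1] → best response Y (payoff 1)
  P2 vs B: payoffs [2, 0] → best response X (payoff 2)
Mutual best responses: (A,Y), (B,X) → Nash equilibria.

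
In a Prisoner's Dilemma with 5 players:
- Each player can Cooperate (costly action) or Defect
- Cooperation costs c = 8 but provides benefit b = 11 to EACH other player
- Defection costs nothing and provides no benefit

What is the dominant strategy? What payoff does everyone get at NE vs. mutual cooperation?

Dominant: Defect; NE payoff = 0; Coop payoff = 36

Work:
Defect dominates (saves cost c = 8, benefit to others is external)
NE: All defect → everyone gets 0
If all cooperate: each receives (4)×11 - 8 = 36
Social dilemma: 36 > 0 but NE gives 0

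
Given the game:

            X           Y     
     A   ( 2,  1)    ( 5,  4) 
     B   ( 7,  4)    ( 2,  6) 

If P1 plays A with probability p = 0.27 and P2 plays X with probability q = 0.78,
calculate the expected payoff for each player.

E[P1] = 5.0252, E[P2] = 3.6894

Work:
E[P1] = p·q·π₁(A,X) + p·(1-q)·π₁(A,Y) + (1-p)·q·π₁(B,X) + (1-p)·(1-q)·π₁(B,Y)
= 0.27·0.78·2 + 0.27·0.22·5 + 0.73·0.78·7 + 0.73·0.22·2
= 5.0252

E[P2] = 3.6894 (similar calculation)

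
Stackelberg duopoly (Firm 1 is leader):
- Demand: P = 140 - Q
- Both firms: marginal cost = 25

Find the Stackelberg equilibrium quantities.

q₁* (leader) = 57.5, q₂* (follower) = 28.75

Work:
Follower's reaction: q₂ = (a - c - q₁)/2
Leader substitutes: π₁ = q₁·(a - q₁ - (a-c-q₁)/2 - c)
FOC: q₁* = (140 - 25)/2 = 57.50
Then: q₂* = (140 - 25 - 57.5)/2 = 28.75
Leader has first-mover advantage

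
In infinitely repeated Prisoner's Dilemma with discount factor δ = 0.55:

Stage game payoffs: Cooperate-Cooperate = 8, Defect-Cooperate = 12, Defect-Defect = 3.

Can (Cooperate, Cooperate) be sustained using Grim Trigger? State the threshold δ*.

δ* = 0.4444; since δ = 0.55 ≥ 0.4444, cooperation can be sustained

Work:
For Grim Trigger:
Cooperate forever: 8/(1-δ)
Defect then punished: 12 + 3·δ/(1-δ)
Need: 8/(1-δ) ≥ 12 + 3·δ/(1-δ)
Solving: δ ≥ (T-R)/(T-P) = (12-8)/(12-3) = 0.4444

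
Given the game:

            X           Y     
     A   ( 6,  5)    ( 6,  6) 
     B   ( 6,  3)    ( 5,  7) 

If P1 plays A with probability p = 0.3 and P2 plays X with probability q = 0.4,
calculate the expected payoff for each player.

E[P1] = 5.58, E[P2] = 5.46

Work:
E[P1] = p·q·π₁(A,X) + p·(1-q)·π₁(A,Y) + (1-p)·q·π₁(B,X) + (1-p)·(1-q)·π₁(B,Y)
= 0.3·0.4·6 + 0.3·0.6·6 + 0.7·0.4·6 + 0.7·0.6·5
= 5.58

E[P2] = 5.46 (similar calculation)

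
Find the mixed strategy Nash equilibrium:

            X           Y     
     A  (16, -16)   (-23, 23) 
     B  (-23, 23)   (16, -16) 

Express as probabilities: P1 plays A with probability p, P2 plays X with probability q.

p = 0.5, q = 0.5

Work:
Find probabilities that make opponent indifferent:
P2 chooses q to make P1 indifferent between A and B
P1 chooses p to make P2 indifferent between X and Y
Mixed NE: P1 plays (A: 0.5, B: 0.5), P2 plays (X: 0.5, Y: 0.5)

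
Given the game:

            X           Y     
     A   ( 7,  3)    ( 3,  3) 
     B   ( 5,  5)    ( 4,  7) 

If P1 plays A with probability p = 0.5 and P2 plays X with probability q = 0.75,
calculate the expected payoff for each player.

E[P1] = 5.375, E[P2] = 4.25

Work:
E[P1] = p·q·π₁(A,X) + p·(1-q)·π₁(A,Y) + (1-p)·q·π₁(B,X) + (1-p)·(1-q)·π₁(B,Y)
= 0.5·0.75·7 + 0.5·0.25·3 + 0.5·0.75·5 + 0.5·0.25·4
= 5.375

E[P2] = 4.25 (similar calculation)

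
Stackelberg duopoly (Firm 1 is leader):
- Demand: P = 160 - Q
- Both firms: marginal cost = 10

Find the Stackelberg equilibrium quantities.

q₁* (leader) = 75.0, q₂* (follower) = 37.5

Work:
Follower's reaction: q₂ = (a - c - q₁)/2
Leader substitutes: π₁ = q₁·(a - q₁ - (a-c-q₁)/2 - c)
FOC: q₁* = (160 - 10)/2 = 75.00
Then: q₂* = (160 - 10 - 75.0)/2 = 37.50
Leader has first-mover advantage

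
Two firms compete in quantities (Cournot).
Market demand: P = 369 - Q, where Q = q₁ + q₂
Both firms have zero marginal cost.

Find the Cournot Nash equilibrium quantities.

q₁* = q₂* = 123.0; P* = 123.0

Work:
Profit: π_i = P·q_i = (a - q_i - q_j)·q_i
FOC: ∂π_i/∂q_i = a - 2q_i - q_j = 0
Reaction function: q_i = (369 - q_j)/2
Symmetry: q* = 369/3 = 123.0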